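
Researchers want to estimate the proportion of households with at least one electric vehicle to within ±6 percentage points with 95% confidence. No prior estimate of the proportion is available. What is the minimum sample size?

267

For a proportion with margin E = 0.06 at 95% confidence, z = 1.960.
With no prior estimate, use p = 0.5, which maximizes p(1−p) at 0.25.
n = 0.25 × (z/E)² = 0.25 × (1.960/0.06)² = 266.78
Round up: n = 267.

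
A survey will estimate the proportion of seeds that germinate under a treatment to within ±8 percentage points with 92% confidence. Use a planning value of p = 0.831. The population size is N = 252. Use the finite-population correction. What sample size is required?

For a proportion with margin E = 0.08 at 92% confidence, z = 1.751.
n = p̂(1−p̂)(z/E)² = 0.831 × 0.169 × (1.751/0.08)² = 67.28 — call this n₀.
Finite-population correction with N = 252: n = n₀ / (1 + (n₀−1)/N) = 67.28 / 1.263 = 53.27
Round up: n = 54.

54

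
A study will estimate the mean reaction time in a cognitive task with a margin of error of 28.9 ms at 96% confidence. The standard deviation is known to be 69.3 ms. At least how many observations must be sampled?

25

For a mean, the margin of error is E = z·σ/√n, so n = (zσ/E)².
At 96% confidence, z = 2.054.
n = (2.054 × 69.3 / 28.9)² = 24.26
Round up: n = 25.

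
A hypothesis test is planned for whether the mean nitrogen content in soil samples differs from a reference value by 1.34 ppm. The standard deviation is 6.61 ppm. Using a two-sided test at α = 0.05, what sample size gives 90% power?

256

For a one-sample z-test, n = ((z_{α/2} + z_β)·σ/δ)².
z_{α/2} = 1.960 (two-sided α = 0.05); z_β = 1.282 (power 90% → β = 0.1).
n = (3.242 × 6.61 / 1.34)² = 255.75
Round up: n = 256.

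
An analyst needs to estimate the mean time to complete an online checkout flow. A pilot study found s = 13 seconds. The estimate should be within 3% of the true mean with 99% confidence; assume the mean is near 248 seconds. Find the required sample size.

For a mean, the margin of error is E = z·σ/√n, so n = (zσ/E)².
At 99% confidence, z = 2.576.
E = 3% of 248 = 7.44 seconds.
n = (2.576 × 13 / 7.44)² = 20.26
Round up: n = 21.

21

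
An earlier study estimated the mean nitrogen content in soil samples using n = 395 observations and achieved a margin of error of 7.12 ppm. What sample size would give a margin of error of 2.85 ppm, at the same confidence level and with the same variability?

Margin of error scales as 1/√n, so n₂ = n₁·(E₁/E₂)².
n₂ = 395 × (7.12/2.85)² = 395 × 6.241 = 2465.19
Round up: n₂ = 2466.

n = 2466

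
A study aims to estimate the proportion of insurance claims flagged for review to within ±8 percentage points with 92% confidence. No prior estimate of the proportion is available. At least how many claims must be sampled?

For a proportion with margin E = 0.08 at 92% confidence, z = 1.751.
With no prior estimate, use p = 0.5, which maximizes p(1−p) at 0.25.
n = 0.25 × (z/E)² = 0.25 × (1.751/0.08)² = 119.77
Round up: n = 120.

120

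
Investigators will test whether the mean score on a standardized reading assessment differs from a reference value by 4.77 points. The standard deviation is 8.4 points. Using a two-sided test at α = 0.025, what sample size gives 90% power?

For a one-sample z-test, n = ((z_{α/2} + z_β)·σ/δ)².
z_{α/2} = 2.241 (two-sided α = 0.025); z_β = 1.282 (power 90% → β = 0.1).
n = (3.523 × 8.4 / 4.77)² = 38.49
Round up: n = 39.

39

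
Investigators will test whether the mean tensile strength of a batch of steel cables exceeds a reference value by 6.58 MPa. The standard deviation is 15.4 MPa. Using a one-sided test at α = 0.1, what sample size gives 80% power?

25

For a one-sample z-test, n = ((z_α + z_β)·σ/δ)².
z_α = 1.282 (one-sided α = 0.1); z_β = 0.842 (power 80% → β = 0.2).
n = (2.124 × 15.4 / 6.58)² = 24.71
Round up: n = 25.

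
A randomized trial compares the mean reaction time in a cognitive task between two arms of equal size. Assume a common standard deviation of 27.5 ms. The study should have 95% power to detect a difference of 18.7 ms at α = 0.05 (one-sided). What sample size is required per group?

For two equal groups, n per group = 2·((z_α + z_β)·σ/δ)².
z_α = 1.645; z_β = 1.645 (power 95%).
n = 2 × (3.290 × 27.5 / 18.7)² = 2 × 23.41 = 46.82
Round up: n = 47 per group.

47 per group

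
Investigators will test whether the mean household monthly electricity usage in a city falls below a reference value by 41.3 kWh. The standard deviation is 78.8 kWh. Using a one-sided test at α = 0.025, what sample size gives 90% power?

n = 39

For a one-sample z-test, n = ((z_α + z_β)·σ/δ)².
z_α = 1.960 (one-sided α = 0.025); z_β = 1.282 (power 90% → β = 0.1).
n = (3.242 × 78.8 / 41.3)² = 38.26
Round up: n = 39.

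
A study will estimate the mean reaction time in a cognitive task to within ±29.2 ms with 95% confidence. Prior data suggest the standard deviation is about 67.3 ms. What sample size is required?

n = 21

For a mean, the margin of error is E = z·σ/√n, so n = (zσ/E)².
At 95% confidence, z = 1.960.
n = (1.960 × 67.3 / 29.2)² = 20.41
Round up: n = 21.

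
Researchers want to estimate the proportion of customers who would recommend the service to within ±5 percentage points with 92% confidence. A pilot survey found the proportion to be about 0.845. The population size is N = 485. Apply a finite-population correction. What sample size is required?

For a proportion with margin E = 0.05 at 92% confidence, z = 1.751.
n = p̂(1−p̂)(z/E)² = 0.845 × 0.155 × (1.751/0.05)² = 160.63 — call this n₀.
Finite-population correction with N = 485: n = n₀ / (1 + (n₀−1)/N) = 160.63 / 1.329 = 120.87
Round up: n = 121.

n = 121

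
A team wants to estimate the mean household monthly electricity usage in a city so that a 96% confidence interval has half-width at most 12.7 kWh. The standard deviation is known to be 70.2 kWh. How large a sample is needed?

For a mean, the margin of error is E = z·σ/√n, so n = (zσ/E)².
At 96% confidence, z = 2.054.
n = (2.054 × 70.2 / 12.7)² = 128.90
Round up: n = 129.

129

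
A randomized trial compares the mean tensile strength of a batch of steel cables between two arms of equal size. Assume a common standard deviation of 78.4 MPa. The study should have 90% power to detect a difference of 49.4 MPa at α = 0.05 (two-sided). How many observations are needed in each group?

For two equal groups, n per group = 2·((z_{α/2} + z_β)·σ/δ)².
z_{α/2} = 1.960; z_β = 1.282 (power 90%).
n = 2 × (3.242 × 78.4 / 49.4)² = 2 × 26.47 = 52.94
Round up: n = 53 per group.

53 per group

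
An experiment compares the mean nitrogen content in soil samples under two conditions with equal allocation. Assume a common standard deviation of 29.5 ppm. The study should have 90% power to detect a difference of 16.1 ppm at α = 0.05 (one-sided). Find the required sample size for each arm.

58 per group

For two equal groups, n per group = 2·((z_α + z_β)·σ/δ)².
z_α = 1.645; z_β = 1.282 (power 90%).
n = 2 × (2.927 × 29.5 / 16.1)² = 2 × 28.76 = 57.52
Round up: n = 58 per group.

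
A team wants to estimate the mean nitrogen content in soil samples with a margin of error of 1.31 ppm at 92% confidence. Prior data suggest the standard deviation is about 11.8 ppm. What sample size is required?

249

For a mean, the margin of error is E = z·σ/√n, so n = (zσ/E)².
At 92% confidence, z = 1.751.
n = (1.751 × 11.8 / 1.31)² = 248.77
Round up: n = 249.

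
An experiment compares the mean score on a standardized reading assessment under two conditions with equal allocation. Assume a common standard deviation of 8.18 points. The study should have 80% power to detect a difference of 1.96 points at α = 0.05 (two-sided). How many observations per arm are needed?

274 per group

For two equal groups, n per group = 2·((z_{α/2} + z_β)·σ/δ)².
z_{α/2} = 1.960; z_β = 0.842 (power 80%).
n = 2 × (2.802 × 8.18 / 1.96)² = 2 × 136.75 = 273.50
Round up: n = 274 per group.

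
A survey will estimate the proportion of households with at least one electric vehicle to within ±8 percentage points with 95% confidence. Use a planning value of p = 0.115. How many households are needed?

62

For a proportion with margin E = 0.08 at 95% confidence, z = 1.960.
n = p̂(1−p̂)(z/E)² = 0.115 × 0.885 × (1.960/0.08)² = 61.09
Round up: n = 62.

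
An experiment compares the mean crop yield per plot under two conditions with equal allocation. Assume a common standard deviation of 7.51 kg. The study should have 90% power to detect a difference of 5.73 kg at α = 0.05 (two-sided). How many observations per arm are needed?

For two equal groups, n per group = 2·((z_{α/2} + z_β)·σ/δ)².
z_{α/2} = 1.960; z_β = 1.282 (power 90%).
n = 2 × (3.242 × 7.51 / 5.73)² = 2 × 18.05 = 36.10
Round up: n = 37 per group.

37 per group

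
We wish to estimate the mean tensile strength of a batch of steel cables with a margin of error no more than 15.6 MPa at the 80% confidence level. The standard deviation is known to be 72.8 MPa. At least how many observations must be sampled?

For a mean, the margin of error is E = z·σ/√n, so n = (zσ/E)².
At 80% confidence, z = 1.282.
n = (1.282 × 72.8 / 15.6)² = 35.79
Round up: n = 36.

36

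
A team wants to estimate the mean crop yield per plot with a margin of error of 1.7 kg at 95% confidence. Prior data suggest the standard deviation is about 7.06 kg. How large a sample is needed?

67

For a mean, the margin of error is E = z·σ/√n, so n = (zσ/E)².
At 95% confidence, z = 1.960.
n = (1.960 × 7.06 / 1.7)² = 66.26
Round up: n = 67.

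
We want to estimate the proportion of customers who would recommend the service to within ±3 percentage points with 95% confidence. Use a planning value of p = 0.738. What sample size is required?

For a proportion with margin E = 0.03 at 95% confidence, z = 1.960.
n = p̂(1−p̂)(z/E)² = 0.738 × 0.262 × (1.960/0.03)² = 825.33
Round up: n = 826.

n = 826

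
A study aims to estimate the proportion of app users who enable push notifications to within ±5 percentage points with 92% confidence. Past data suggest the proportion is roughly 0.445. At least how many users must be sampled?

For a proportion with margin E = 0.05 at 92% confidence, z = 1.751.
n = p̂(1−p̂)(z/E)² = 0.445 × 0.555 × (1.751/0.05)² = 302.89
Round up: n = 303.

303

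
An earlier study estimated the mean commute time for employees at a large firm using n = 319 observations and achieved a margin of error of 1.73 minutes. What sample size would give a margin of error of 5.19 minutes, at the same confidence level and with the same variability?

36

Margin of error scales as 1/√n, so n₂ = n₁·(E₁/E₂)².
n₂ = 319 × (1.73/5.19)² = 319 × 0.1111 = 35.44
Round up: n₂ = 36.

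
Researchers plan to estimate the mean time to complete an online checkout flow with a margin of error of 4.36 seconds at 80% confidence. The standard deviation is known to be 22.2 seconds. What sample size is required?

n = 43

For a mean, the margin of error is E = z·σ/√n, so n = (zσ/E)².
At 80% confidence, z = 1.282.
n = (1.282 × 22.2 / 4.36)² = 42.61
Round up: n = 43.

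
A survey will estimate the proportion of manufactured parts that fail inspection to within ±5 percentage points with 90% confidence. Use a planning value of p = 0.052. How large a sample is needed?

For a proportion with margin E = 0.05 at 90% confidence, z = 1.645.
n = p̂(1−p̂)(z/E)² = 0.052 × 0.948 × (1.645/0.05)² = 53.36
Round up: n = 54.

54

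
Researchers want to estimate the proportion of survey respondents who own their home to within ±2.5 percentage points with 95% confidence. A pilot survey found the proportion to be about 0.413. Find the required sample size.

1491

For a proportion with margin E = 0.025 at 95% confidence, z = 1.960.
n = p̂(1−p̂)(z/E)² = 0.413 × 0.587 × (1.960/0.025)² = 1490.12
Round up: n = 1491.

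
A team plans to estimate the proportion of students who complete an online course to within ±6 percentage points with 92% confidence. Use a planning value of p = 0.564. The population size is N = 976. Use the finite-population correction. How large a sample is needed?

For a proportion with margin E = 0.06 at 92% confidence, z = 1.751.
n = p̂(1−p̂)(z/E)² = 0.564 × 0.436 × (1.751/0.06)² = 209.43 — call this n₀.
Finite-population correction with N = 976: n = n₀ / (1 + (n₀−1)/N) = 209.43 / 1.214 = 172.51
Round up: n = 173.

n = 173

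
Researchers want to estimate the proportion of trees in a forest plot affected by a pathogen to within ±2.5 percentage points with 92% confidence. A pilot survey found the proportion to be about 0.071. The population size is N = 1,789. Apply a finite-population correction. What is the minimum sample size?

275

For a proportion with margin E = 0.025 at 92% confidence, z = 1.751.
n = p̂(1−p̂)(z/E)² = 0.071 × 0.929 × (1.751/0.025)² = 323.57 — call this n₀.
Finite-population correction with N = 1,789: n = n₀ / (1 + (n₀−1)/N) = 323.57 / 1.18 = 274.21
Round up: n = 275.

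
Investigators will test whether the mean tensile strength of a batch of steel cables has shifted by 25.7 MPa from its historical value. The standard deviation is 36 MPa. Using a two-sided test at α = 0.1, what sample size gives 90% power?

For a one-sample z-test, n = ((z_{α/2} + z_β)·σ/δ)².
z_{α/2} = 1.645 (two-sided α = 0.1); z_β = 1.282 (power 90% → β = 0.1).
n = (2.927 × 36 / 25.7)² = 16.81
Round up: n = 17.

17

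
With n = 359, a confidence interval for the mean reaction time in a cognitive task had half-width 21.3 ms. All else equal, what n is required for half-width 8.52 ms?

Margin of error scales as 1/√n, so n₂ = n₁·(E₁/E₂)².
n₂ = 359 × (21.3/8.52)² = 359 × 6.25 = 2243.75
Round up: n₂ = 2244.

2244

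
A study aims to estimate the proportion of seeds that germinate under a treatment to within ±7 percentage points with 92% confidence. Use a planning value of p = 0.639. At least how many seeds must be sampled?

For a proportion with margin E = 0.07 at 92% confidence, z = 1.751.
n = p̂(1−p̂)(z/E)² = 0.639 × 0.361 × (1.751/0.07)² = 144.34
Round up: n = 145.

145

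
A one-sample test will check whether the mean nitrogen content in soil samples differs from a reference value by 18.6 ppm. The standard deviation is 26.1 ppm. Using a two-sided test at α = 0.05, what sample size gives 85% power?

For a one-sample z-test, n = ((z_{α/2} + z_β)·σ/δ)².
z_{α/2} = 1.960 (two-sided α = 0.05); z_β = 1.036 (power 85% → β = 0.15).
n = (2.996 × 26.1 / 18.6)² = 17.67
Round up: n = 18.

18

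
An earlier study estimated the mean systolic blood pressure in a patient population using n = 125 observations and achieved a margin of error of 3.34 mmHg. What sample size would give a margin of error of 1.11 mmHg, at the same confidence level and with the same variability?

n = 1132

Margin of error scales as 1/√n, so n₂ = n₁·(E₁/E₂)².
n₂ = 125 × (3.34/1.11)² = 125 × 9.054 = 1131.75
Round up: n₂ = 1132.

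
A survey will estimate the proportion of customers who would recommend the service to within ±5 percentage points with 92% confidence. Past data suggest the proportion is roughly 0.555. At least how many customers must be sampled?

For a proportion with margin E = 0.05 at 92% confidence, z = 1.751.
n = p̂(1−p̂)(z/E)² = 0.555 × 0.445 × (1.751/0.05)² = 302.89
Round up: n = 303.

n = 303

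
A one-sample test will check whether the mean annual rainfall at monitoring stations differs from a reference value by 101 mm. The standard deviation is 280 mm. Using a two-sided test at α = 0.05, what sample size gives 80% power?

For a one-sample z-test, n = ((z_{α/2} + z_β)·σ/δ)².
z_{α/2} = 1.960 (two-sided α = 0.05); z_β = 0.842 (power 80% → β = 0.2).
n = (2.802 × 280 / 101)² = 60.34
Round up: n = 61.

61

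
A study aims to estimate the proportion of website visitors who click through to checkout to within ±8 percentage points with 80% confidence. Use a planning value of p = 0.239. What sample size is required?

For a proportion with margin E = 0.08 at 80% confidence, z = 1.282.
n = p̂(1−p̂)(z/E)² = 0.239 × 0.761 × (1.282/0.08)² = 46.71
Round up: n = 47.

47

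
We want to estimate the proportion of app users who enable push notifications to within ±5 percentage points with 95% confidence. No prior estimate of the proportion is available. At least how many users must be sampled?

For a proportion with margin E = 0.05 at 95% confidence, z = 1.960.
With no prior estimate, use p = 0.5, which maximizes p(1−p) at 0.25.
n = 0.25 × (z/E)² = 0.25 × (1.960/0.05)² = 384.16
Round up: n = 385.

n = 385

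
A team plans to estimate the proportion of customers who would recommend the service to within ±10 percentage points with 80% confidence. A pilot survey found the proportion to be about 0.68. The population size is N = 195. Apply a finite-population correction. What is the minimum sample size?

For a proportion with margin E = 0.1 at 80% confidence, z = 1.282.
n = p̂(1−p̂)(z/E)² = 0.68 × 0.32 × (1.282/0.1)² = 35.76 — call this n₀.
Finite-population correction with N = 195: n = n₀ / (1 + (n₀−1)/N) = 35.76 / 1.178 = 30.36
Round up: n = 31.

31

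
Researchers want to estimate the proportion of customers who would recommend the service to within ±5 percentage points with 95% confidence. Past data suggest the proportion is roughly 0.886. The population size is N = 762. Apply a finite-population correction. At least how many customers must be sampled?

For a proportion with margin E = 0.05 at 95% confidence, z = 1.960.
n = p̂(1−p̂)(z/E)² = 0.886 × 0.114 × (1.960/0.05)² = 155.21 — call this n₀.
Finite-population correction with N = 762: n = n₀ / (1 + (n₀−1)/N) = 155.21 / 1.202 = 129.13
Round up: n = 130.

130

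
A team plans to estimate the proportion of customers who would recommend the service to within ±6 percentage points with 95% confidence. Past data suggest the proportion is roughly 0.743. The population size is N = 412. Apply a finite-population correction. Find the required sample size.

For a proportion with margin E = 0.06 at 95% confidence, z = 1.960.
n = p̂(1−p̂)(z/E)² = 0.743 × 0.257 × (1.960/0.06)² = 203.77 — call this n₀.
Finite-population correction with N = 412: n = n₀ / (1 + (n₀−1)/N) = 203.77 / 1.492 = 136.58
Round up: n = 137.

137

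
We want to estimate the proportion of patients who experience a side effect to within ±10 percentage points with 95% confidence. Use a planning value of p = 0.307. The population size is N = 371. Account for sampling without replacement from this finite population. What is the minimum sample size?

For a proportion with margin E = 0.1 at 95% confidence, z = 1.960.
n = p̂(1−p̂)(z/E)² = 0.307 × 0.693 × (1.960/0.1)² = 81.73 — call this n₀.
Finite-population correction with N = 371: n = n₀ / (1 + (n₀−1)/N) = 81.73 / 1.218 = 67.10
Round up: n = 68.

68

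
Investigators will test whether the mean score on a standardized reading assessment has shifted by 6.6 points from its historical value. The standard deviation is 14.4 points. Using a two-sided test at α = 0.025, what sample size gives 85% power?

For a one-sample z-test, n = ((z_{α/2} + z_β)·σ/δ)².
z_{α/2} = 2.241 (two-sided α = 0.025); z_β = 1.036 (power 85% → β = 0.15).
n = (3.277 × 14.4 / 6.6)² = 51.12
Round up: n = 52.

n = 52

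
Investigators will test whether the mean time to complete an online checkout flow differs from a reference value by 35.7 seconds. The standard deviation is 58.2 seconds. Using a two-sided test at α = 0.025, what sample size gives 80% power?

For a one-sample z-test, n = ((z_{α/2} + z_β)·σ/δ)².
z_{α/2} = 2.241 (two-sided α = 0.025); z_β = 0.842 (power 80% → β = 0.2).
n = (3.083 × 58.2 / 35.7)² = 25.26
Round up: n = 26.

26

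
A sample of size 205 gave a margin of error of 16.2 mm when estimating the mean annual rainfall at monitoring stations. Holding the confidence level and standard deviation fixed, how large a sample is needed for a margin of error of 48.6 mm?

23

Margin of error scales as 1/√n, so n₂ = n₁·(E₁/E₂)².
n₂ = 205 × (16.2/48.6)² = 205 × 0.1111 = 22.78
Round up: n₂ = 23.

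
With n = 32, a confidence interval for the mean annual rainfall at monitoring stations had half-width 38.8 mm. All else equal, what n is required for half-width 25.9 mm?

Margin of error scales as 1/√n, so n₂ = n₁·(E₁/E₂)².
n₂ = 32 × (38.8/25.9)² = 32 × 2.244 = 71.81
Round up: n₂ = 72.

72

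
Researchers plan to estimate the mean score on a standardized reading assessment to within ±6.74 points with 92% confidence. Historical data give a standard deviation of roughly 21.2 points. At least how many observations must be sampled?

For a mean, the margin of error is E = z·σ/√n, so n = (zσ/E)².
At 92% confidence, z = 1.751.
n = (1.751 × 21.2 / 6.74)² = 30.33
Round up: n = 31.

31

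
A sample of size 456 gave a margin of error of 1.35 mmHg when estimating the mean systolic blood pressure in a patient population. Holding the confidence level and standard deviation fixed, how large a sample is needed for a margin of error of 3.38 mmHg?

n = 73

Margin of error scales as 1/√n, so n₂ = n₁·(E₁/E₂)².
n₂ = 456 × (1.35/3.38)² = 456 × 0.1595 = 72.73
Round up: n₂ = 73.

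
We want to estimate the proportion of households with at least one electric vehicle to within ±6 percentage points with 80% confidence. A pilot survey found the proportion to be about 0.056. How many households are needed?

For a proportion with margin E = 0.06 at 80% confidence, z = 1.282.
n = p̂(1−p̂)(z/E)² = 0.056 × 0.944 × (1.282/0.06)² = 24.13
Round up: n = 25.

25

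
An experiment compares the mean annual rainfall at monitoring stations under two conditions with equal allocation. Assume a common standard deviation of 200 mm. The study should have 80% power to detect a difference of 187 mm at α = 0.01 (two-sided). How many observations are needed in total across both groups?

54 total

For two equal groups, n per group = 2·((z_{α/2} + z_β)·σ/δ)².
z_{α/2} = 2.576; z_β = 0.842 (power 80%).
n = 2 × (3.418 × 200 / 187)² = 2 × 13.36 = 26.72
Round up: n = 27 per group.
Total across both groups: 2 × 27 = 54.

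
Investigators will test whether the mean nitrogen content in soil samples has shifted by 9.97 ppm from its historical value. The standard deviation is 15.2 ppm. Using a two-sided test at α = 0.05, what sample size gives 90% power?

For a one-sample z-test, n = ((z_{α/2} + z_β)·σ/δ)².
z_{α/2} = 1.960 (two-sided α = 0.05); z_β = 1.282 (power 90% → β = 0.1).
n = (3.242 × 15.2 / 9.97)² = 24.43
Round up: n = 25.

n = 25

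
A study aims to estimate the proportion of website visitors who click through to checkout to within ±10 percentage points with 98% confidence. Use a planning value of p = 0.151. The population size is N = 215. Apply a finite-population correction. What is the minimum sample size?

For a proportion with margin E = 0.1 at 98% confidence, z = 2.326.
n = p̂(1−p̂)(z/E)² = 0.151 × 0.849 × (2.326/0.1)² = 69.36 — call this n₀.
Finite-population correction with N = 215: n = n₀ / (1 + (n₀−1)/N) = 69.36 / 1.318 = 52.63
Round up: n = 53.

53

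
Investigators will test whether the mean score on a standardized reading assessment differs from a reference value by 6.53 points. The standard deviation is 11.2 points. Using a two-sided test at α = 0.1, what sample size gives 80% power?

n = 19

For a one-sample z-test, n = ((z_{α/2} + z_β)·σ/δ)².
z_{α/2} = 1.645 (two-sided α = 0.1); z_β = 0.842 (power 80% → β = 0.2).
n = (2.487 × 11.2 / 6.53)² = 18.20
Round up: n = 19.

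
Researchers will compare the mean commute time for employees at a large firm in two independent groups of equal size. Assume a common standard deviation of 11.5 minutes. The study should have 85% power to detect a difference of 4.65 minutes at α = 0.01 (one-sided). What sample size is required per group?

For two equal groups, n per group = 2·((z_α + z_β)·σ/δ)².
z_α = 2.326; z_β = 1.036 (power 85%).
n = 2 × (3.362 × 11.5 / 4.65)² = 2 × 69.13 = 138.26
Round up: n = 139 per group.

139 per group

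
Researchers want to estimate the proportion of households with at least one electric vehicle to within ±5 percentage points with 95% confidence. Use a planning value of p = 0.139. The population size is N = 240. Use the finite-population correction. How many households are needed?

For a proportion with margin E = 0.05 at 95% confidence, z = 1.960.
n = p̂(1−p̂)(z/E)² = 0.139 × 0.861 × (1.960/0.05)² = 183.90 — call this n₀.
Finite-population correction with N = 240: n = n₀ / (1 + (n₀−1)/N) = 183.90 / 1.762 = 104.37
Round up: n = 105.

n = 105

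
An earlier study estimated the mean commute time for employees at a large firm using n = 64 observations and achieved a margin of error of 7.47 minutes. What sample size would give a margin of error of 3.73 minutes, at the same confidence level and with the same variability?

Margin of error scales as 1/√n, so n₂ = n₁·(E₁/E₂)².
n₂ = 64 × (7.47/3.73)² = 64 × 4.011 = 256.70
Round up: n₂ = 257.

n = 257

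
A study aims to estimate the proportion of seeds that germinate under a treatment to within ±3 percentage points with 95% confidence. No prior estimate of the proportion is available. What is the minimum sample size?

For a proportion with margin E = 0.03 at 95% confidence, z = 1.960.
With no prior estimate, use p = 0.5, which maximizes p(1−p) at 0.25.
n = 0.25 × (z/E)² = 0.25 × (1.960/0.03)² = 1067.11
Round up: n = 1068.

n = 1068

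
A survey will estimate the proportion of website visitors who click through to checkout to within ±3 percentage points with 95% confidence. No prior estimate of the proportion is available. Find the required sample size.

1068

For a proportion with margin E = 0.03 at 95% confidence, z = 1.960.
With no prior estimate, use p = 0.5, which maximizes p(1−p) at 0.25.
n = 0.25 × (z/E)² = 0.25 × (1.960/0.03)² = 1067.11
Round up: n = 1068.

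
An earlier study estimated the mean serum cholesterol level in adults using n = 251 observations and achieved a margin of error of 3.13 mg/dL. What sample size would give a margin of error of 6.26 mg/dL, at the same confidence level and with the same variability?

Margin of error scales as 1/√n, so n₂ = n₁·(E₁/E₂)².
n₂ = 251 × (3.13/6.26)² = 251 × 0.25 = 62.75
Round up: n₂ = 63.

63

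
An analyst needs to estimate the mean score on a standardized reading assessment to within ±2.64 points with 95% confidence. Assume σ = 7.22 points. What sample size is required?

For a mean, the margin of error is E = z·σ/√n, so n = (zσ/E)².
At 95% confidence, z = 1.960.
n = (1.960 × 7.22 / 2.64)² = 28.73
Round up: n = 29.

29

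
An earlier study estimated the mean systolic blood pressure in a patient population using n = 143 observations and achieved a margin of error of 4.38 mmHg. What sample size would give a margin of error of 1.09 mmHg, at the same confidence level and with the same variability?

Margin of error scales as 1/√n, so n₂ = n₁·(E₁/E₂)².
n₂ = 143 × (4.38/1.09)² = 143 × 16.15 = 2309.45
Round up: n₂ = 2310.

2310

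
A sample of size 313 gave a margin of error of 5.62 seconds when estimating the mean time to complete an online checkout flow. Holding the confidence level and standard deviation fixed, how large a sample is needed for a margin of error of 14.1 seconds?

Margin of error scales as 1/√n, so n₂ = n₁·(E₁/E₂)².
n₂ = 313 × (5.62/14.1)² = 313 × 0.1589 = 49.74
Round up: n₂ = 50.

50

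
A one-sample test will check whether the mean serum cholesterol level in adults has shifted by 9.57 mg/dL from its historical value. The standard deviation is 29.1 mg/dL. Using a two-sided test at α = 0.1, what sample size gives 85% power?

For a one-sample z-test, n = ((z_{α/2} + z_β)·σ/δ)².
z_{α/2} = 1.645 (two-sided α = 0.1); z_β = 1.036 (power 85% → β = 0.15).
n = (2.681 × 29.1 / 9.57)² = 66.46
Round up: n = 67.

n = 67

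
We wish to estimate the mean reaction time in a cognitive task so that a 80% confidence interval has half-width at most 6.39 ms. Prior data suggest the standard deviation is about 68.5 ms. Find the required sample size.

n = 189

For a mean, the margin of error is E = z·σ/√n, so n = (zσ/E)².
At 80% confidence, z = 1.282.
n = (1.282 × 68.5 / 6.39)² = 188.87
Round up: n = 189.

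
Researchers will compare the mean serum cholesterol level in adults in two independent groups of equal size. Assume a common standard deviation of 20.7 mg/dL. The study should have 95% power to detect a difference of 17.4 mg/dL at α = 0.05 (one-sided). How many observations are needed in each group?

31 per group

For two equal groups, n per group = 2·((z_α + z_β)·σ/δ)².
z_α = 1.645; z_β = 1.645 (power 95%).
n = 2 × (3.290 × 20.7 / 17.4)² = 2 × 15.32 = 30.64
Round up: n = 31 per group.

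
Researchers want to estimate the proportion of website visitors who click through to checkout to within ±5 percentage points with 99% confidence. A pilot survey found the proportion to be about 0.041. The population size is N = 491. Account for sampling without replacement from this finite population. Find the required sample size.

87

For a proportion with margin E = 0.05 at 99% confidence, z = 2.576.
n = p̂(1−p̂)(z/E)² = 0.041 × 0.959 × (2.576/0.05)² = 104.36 — call this n₀.
Finite-population correction with N = 491: n = n₀ / (1 + (n₀−1)/N) = 104.36 / 1.211 = 86.18
Round up: n = 87.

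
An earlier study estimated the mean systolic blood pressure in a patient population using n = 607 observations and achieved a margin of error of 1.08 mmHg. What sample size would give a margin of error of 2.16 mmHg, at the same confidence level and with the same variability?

Margin of error scales as 1/√n, so n₂ = n₁·(E₁/E₂)².
n₂ = 607 × (1.08/2.16)² = 607 × 0.25 = 151.75
Round up: n₂ = 152.

152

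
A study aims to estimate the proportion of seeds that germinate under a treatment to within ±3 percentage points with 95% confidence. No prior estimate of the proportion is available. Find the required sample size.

For a proportion with margin E = 0.03 at 95% confidence, z = 1.960.
With no prior estimate, use p = 0.5, which maximizes p(1−p) at 0.25.
n = 0.25 × (z/E)² = 0.25 × (1.960/0.03)² = 1067.11
Round up: n = 1068.

1068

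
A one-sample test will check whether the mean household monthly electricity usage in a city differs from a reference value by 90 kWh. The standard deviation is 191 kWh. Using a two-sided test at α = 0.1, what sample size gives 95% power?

49

For a one-sample z-test, n = ((z_{α/2} + z_β)·σ/δ)².
z_{α/2} = 1.645 (two-sided α = 0.1); z_β = 1.645 (power 95% → β = 0.05).
n = (3.290 × 191 / 90)² = 48.75
Round up: n = 49.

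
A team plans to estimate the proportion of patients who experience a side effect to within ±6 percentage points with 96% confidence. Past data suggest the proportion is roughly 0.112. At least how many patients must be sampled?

For a proportion with margin E = 0.06 at 96% confidence, z = 2.054.
n = p̂(1−p̂)(z/E)² = 0.112 × 0.888 × (2.054/0.06)² = 116.55
Round up: n = 117.

117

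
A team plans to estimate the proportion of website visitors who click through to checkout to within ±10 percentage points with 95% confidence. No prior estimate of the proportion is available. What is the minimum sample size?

97

For a proportion with margin E = 0.1 at 95% confidence, z = 1.960.
With no prior estimate, use p = 0.5, which maximizes p(1−p) at 0.25.
n = 0.25 × (z/E)² = 0.25 × (1.960/0.1)² = 96.04
Round up: n = 97.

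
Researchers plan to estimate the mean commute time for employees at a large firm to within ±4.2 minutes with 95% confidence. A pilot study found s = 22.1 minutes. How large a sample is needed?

107

For a mean, the margin of error is E = z·σ/√n, so n = (zσ/E)².
At 95% confidence, z = 1.960.
n = (1.960 × 22.1 / 4.2)² = 106.36
Round up: n = 107.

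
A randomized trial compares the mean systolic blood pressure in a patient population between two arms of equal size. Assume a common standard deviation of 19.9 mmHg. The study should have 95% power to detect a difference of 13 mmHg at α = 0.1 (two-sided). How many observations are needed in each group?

51 per group

For two equal groups, n per group = 2·((z_{α/2} + z_β)·σ/δ)².
z_{α/2} = 1.645; z_β = 1.645 (power 95%).
n = 2 × (3.290 × 19.9 / 13)² = 2 × 25.36 = 50.72
Round up: n = 51 per group.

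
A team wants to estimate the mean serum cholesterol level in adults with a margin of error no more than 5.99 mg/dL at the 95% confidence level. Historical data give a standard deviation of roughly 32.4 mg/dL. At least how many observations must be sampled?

113

For a mean, the margin of error is E = z·σ/√n, so n = (zσ/E)².
At 95% confidence, z = 1.960.
n = (1.960 × 32.4 / 5.99)² = 112.40
Round up: n = 113.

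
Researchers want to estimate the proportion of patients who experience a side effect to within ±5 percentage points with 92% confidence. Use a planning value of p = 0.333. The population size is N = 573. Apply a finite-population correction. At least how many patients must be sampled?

185

For a proportion with margin E = 0.05 at 92% confidence, z = 1.751.
n = p̂(1−p̂)(z/E)² = 0.333 × 0.667 × (1.751/0.05)² = 272.40 — call this n₀.
Finite-population correction with N = 573: n = n₀ / (1 + (n₀−1)/N) = 272.40 / 1.474 = 184.80
Round up: n = 185.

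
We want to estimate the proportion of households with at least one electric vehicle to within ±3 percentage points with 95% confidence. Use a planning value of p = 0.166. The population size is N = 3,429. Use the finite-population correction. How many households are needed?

For a proportion with margin E = 0.03 at 95% confidence, z = 1.960.
n = p̂(1−p̂)(z/E)² = 0.166 × 0.834 × (1.960/0.03)² = 590.94 — call this n₀.
Finite-population correction with N = 3,429: n = n₀ / (1 + (n₀−1)/N) = 590.94 / 1.172 = 504.22
Round up: n = 505.

505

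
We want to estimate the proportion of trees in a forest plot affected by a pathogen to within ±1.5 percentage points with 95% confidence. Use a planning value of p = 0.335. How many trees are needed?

3804

For a proportion with margin E = 0.015 at 95% confidence, z = 1.960.
n = p̂(1−p̂)(z/E)² = 0.335 × 0.665 × (1.960/0.015)² = 3803.61
Round up: n = 3804.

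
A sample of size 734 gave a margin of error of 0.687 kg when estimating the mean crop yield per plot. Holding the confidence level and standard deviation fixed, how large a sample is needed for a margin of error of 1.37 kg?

Margin of error scales as 1/√n, so n₂ = n₁·(E₁/E₂)².
n₂ = 734 × (0.687/1.37)² = 734 × 0.2515 = 184.60
Round up: n₂ = 185.

n = 185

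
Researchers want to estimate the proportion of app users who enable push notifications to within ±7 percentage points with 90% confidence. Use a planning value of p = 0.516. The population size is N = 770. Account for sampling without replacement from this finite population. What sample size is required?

118

For a proportion with margin E = 0.07 at 90% confidence, z = 1.645.
n = p̂(1−p̂)(z/E)² = 0.516 × 0.484 × (1.645/0.07)² = 137.92 — call this n₀.
Finite-population correction with N = 770: n = n₀ / (1 + (n₀−1)/N) = 137.92 / 1.178 = 117.08
Round up: n = 118.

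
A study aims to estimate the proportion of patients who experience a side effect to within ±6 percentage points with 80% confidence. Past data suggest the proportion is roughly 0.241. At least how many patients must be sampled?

For a proportion with margin E = 0.06 at 80% confidence, z = 1.282.
n = p̂(1−p̂)(z/E)² = 0.241 × 0.759 × (1.282/0.06)² = 83.51
Round up: n = 84.

84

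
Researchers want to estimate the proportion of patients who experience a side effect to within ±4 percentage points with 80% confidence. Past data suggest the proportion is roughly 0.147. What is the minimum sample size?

n = 129

For a proportion with margin E = 0.04 at 80% confidence, z = 1.282.
n = p̂(1−p̂)(z/E)² = 0.147 × 0.853 × (1.282/0.04)² = 128.80
Round up: n = 129.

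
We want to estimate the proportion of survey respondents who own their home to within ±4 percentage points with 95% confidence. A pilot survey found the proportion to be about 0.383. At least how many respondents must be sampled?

For a proportion with margin E = 0.04 at 95% confidence, z = 1.960.
n = p̂(1−p̂)(z/E)² = 0.383 × 0.617 × (1.960/0.04)² = 567.38
Round up: n = 568.

568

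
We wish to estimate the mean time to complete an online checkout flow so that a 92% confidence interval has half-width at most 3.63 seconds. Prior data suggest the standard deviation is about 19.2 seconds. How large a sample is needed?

For a mean, the margin of error is E = z·σ/√n, so n = (zσ/E)².
At 92% confidence, z = 1.751.
n = (1.751 × 19.2 / 3.63)² = 85.78
Round up: n = 86.

n = 86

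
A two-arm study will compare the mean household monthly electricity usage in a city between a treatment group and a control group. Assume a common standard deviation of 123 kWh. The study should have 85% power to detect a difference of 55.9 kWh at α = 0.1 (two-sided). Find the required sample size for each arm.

70 per group

For two equal groups, n per group = 2·((z_{α/2} + z_β)·σ/δ)².
z_{α/2} = 1.645; z_β = 1.036 (power 85%).
n = 2 × (2.681 × 123 / 55.9)² = 2 × 34.80 = 69.60
Round up: n = 70 per group.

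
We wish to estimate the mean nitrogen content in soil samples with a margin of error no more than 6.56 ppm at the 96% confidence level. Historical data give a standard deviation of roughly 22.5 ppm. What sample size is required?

50

For a mean, the margin of error is E = z·σ/√n, so n = (zσ/E)².
At 96% confidence, z = 2.054.
n = (2.054 × 22.5 / 6.56)² = 49.63
Round up: n = 50.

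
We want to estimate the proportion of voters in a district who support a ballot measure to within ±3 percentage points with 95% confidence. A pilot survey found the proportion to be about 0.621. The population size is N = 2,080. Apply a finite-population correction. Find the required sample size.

n = 678

For a proportion with margin E = 0.03 at 95% confidence, z = 1.960.
n = p̂(1−p̂)(z/E)² = 0.621 × 0.379 × (1.960/0.03)² = 1004.62 — call this n₀.
Finite-population correction with N = 2,080: n = n₀ / (1 + (n₀−1)/N) = 1004.62 / 1.483 = 677.42
Round up: n = 678.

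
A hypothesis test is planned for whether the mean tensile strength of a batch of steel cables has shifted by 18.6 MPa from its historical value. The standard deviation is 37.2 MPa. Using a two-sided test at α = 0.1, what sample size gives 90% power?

For a one-sample z-test, n = ((z_{α/2} + z_β)·σ/δ)².
z_{α/2} = 1.645 (two-sided α = 0.1); z_β = 1.282 (power 90% → β = 0.1).
n = (2.927 × 37.2 / 18.6)² = 34.27
Round up: n = 35.

35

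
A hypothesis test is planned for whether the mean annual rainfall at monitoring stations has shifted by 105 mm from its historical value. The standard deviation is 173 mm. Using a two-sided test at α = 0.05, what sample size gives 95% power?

36

For a one-sample z-test, n = ((z_{α/2} + z_β)·σ/δ)².
z_{α/2} = 1.960 (two-sided α = 0.05); z_β = 1.645 (power 95% → β = 0.05).
n = (3.605 × 173 / 105)² = 35.28
Round up: n = 36.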